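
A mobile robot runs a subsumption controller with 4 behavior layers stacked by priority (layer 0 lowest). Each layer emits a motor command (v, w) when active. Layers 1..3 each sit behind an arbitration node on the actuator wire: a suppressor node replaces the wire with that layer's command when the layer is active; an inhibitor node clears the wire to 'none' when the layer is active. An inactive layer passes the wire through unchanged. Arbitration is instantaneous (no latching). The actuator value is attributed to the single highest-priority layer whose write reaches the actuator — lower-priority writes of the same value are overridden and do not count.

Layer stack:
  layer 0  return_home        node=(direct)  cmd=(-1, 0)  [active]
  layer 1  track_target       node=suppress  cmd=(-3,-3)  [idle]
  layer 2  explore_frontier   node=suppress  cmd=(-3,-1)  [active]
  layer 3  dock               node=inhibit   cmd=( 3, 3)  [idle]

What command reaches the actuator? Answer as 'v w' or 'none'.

-3 -1

layer 0 (return_home) active — direct: (-1, 0)
layer 1 (track_target) idle — unchanged: (-1, 0)
layer 2 (explore_frontier) active — suppresses: (-3, -1)
layer 3 (dock) idle — unchanged: (-3, -1)
→ actuator (-3, -1)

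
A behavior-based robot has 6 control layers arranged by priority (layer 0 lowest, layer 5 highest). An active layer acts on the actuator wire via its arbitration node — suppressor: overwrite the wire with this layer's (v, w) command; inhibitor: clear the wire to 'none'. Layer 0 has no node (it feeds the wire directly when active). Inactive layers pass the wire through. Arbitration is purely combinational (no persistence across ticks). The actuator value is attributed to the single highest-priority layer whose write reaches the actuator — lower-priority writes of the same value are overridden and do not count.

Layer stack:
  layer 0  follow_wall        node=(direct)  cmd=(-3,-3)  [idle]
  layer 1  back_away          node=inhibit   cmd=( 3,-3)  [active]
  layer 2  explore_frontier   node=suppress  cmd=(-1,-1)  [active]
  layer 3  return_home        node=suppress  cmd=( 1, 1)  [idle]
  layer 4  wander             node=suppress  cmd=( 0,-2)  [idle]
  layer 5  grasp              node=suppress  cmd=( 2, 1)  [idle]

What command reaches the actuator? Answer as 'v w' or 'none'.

-1 -1

layer 0 (follow_wall) idle — none
layer 1 (back_away) active — inhibits: none
layer 2 (explore_frontier) active — suppresses: (-1, -1)
layer 3 (return_home) idle — unchanged: (-1, -1)
layer 4 (wander) idle — unchanged: (-1, -1)
layer 5 (grasp) idle — unchanged: (-1, -1)
→ actuator (-1, -1)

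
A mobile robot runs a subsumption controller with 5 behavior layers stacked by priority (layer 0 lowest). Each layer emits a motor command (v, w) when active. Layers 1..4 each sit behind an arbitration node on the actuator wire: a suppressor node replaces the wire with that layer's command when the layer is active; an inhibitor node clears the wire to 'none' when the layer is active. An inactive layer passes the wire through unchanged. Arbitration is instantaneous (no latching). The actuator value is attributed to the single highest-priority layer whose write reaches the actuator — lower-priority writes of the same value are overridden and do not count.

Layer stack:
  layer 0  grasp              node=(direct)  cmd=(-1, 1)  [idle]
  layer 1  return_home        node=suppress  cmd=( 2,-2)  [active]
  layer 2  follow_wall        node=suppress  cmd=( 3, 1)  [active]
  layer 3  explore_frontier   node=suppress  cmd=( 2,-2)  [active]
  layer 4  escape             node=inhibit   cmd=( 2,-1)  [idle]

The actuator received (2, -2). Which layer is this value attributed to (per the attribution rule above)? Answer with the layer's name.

layer 0 (grasp) idle — none
layer 1 (return_home) active — suppresses: (2, -2)
layer 2 (follow_wall) active — suppresses: (3, 1)
layer 3 (explore_frontier) active — suppresses: (2, -2)
layer 4 (escape) idle — unchanged: (2, -2)
→ actuator (2, -2)
last writer: layer 3 = explore_frontier

explore_frontier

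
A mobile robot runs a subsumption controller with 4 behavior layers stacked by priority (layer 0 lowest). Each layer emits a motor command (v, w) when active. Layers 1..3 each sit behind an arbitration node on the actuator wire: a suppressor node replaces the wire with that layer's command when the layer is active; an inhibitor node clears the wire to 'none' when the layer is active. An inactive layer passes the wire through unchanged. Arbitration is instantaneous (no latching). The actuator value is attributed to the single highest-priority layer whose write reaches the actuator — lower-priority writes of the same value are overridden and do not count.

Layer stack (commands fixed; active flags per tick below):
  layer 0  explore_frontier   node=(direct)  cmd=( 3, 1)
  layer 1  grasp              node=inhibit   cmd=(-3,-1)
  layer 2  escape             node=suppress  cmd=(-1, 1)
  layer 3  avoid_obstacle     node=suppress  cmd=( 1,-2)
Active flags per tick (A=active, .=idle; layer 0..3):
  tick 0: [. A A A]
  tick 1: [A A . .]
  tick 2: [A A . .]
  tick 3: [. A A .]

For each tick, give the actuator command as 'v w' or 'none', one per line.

tick 0:
  [0] explore_frontier off; wire := none
  [1] grasp on (inhibit); wire := none
  [2] escape on (suppress); wire := (-1, 1)
  [3] avoid_obstacle on (suppress); wire := (1, -2)
  output (1, -2)
tick 1:
  [0] explore_frontier on; wire := (3, 1)
  [1] grasp on (inhibit); wire := none
  [2] escape off; pass none
  [3] avoid_obstacle off; pass none
  output none
tick 2:
  [0] explore_frontier on; wire := (3, 1)
  [1] grasp on (inhibit); wire := none
  [2] escape off; pass none
  [3] avoid_obstacle off; pass none
  output none
tick 3:
  [0] explore_frontier off; wire := none
  [1] grasp on (inhibit); wire := none
  [2] escape on (suppress); wire := (-1, 1)
  [3] avoid_obstacle off; pass (-1, 1)
  output (-1, 1)

1 -2
none
none
-1 1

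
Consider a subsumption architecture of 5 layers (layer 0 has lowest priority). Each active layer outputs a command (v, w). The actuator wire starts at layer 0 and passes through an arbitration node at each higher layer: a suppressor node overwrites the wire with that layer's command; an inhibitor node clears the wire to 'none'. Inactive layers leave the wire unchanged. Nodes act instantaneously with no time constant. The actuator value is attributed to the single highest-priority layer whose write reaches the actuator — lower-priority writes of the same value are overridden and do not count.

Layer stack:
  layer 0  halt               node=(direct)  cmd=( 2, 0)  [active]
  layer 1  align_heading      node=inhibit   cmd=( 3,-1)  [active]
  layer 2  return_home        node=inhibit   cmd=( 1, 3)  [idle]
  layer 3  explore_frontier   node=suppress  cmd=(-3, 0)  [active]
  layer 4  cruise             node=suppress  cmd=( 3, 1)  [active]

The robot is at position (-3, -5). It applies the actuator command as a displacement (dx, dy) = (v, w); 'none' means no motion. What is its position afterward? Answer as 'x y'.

0 -4

layer 0 (halt) active — direct: (2, 0)
layer 1 (align_heading) active — inhibits: none
layer 2 (return_home) idle — unchanged: none
layer 3 (explore_frontier) active — suppresses: (-3, 0)
layer 4 (cruise) active — suppresses: (3, 1)
→ actuator (3, 1)
position: (-3, -5) + (3, 1) = (0, -4)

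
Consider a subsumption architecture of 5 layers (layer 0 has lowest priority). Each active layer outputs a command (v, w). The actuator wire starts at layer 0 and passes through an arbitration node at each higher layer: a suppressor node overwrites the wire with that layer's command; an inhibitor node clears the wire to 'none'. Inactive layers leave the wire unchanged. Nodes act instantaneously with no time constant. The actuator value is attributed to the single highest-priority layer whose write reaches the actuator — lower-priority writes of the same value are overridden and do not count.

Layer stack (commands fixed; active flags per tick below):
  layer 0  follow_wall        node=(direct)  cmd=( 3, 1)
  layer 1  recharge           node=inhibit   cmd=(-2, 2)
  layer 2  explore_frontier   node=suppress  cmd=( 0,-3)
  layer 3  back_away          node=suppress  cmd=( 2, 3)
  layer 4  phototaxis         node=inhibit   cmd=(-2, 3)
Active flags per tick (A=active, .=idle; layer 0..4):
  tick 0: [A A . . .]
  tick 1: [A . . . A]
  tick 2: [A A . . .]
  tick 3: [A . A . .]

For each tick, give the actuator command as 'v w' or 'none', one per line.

none
none
none
0 -3

tick 0:
  L0 follow_wall: active, feeds wire = (3, 1)
  L1 recharge: active, inhibitor → wire = none
  L2 explore_frontier: idle → wire stays none
  L3 back_away: idle → wire stays none
  L4 phototaxis: idle → wire stays none
  actuator = none
tick 1:
  L0 follow_wall: active, feeds wire = (3, 1)
  L1 recharge: idle → wire stays (3, 1)
  L2 explore_frontier: idle → wire stays (3, 1)
  L3 back_away: idle → wire stays (3, 1)
  L4 phototaxis: active, inhibitor → wire = none
  actuator = none
tick 2:
  L0 follow_wall: active, feeds wire = (3, 1)
  L1 recharge: active, inhibitor → wire = none
  L2 explore_frontier: idle → wire stays none
  L3 back_away: idle → wire stays none
  L4 phototaxis: idle → wire stays none
  actuator = none
tick 3:
  L0 follow_wall: active, feeds wire = (3, 1)
  L1 recharge: idle → wire stays (3, 1)
  L2 explore_frontier: active, suppressor → wire = (0, -3)
  L3 back_away: idle → wire stays (0, -3)
  L4 phototaxis: idle → wire stays (0, -3)
  actuator = (0, -3)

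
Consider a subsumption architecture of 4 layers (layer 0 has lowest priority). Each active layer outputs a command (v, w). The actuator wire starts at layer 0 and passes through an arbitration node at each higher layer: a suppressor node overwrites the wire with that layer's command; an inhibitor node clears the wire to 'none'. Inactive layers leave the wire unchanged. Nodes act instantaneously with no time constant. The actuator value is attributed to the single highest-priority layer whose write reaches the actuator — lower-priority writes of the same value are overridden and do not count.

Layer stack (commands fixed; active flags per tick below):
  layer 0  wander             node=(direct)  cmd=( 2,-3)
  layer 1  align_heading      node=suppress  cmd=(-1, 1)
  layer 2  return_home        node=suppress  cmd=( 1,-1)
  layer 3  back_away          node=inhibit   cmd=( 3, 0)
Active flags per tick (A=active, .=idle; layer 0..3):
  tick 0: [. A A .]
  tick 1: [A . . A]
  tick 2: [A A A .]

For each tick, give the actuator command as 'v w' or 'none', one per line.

tick 0:
  [0] wander off; wire := none
  [1] align_heading on (suppress); wire := (-1, 1)
  [2] return_home on (suppress); wire := (1, -1)
  [3] back_away off; pass (1, -1)
  output (1, -1)
tick 1:
  [0] wander on; wire := (2, -3)
  [1] align_heading off; pass (2, -3)
  [2] return_home off; pass (2, -3)
  [3] back_away on (inhibit); wire := none
  output none
tick 2:
  [0] wander on; wire := (2, -3)
  [1] align_heading on (suppress); wire := (-1, 1)
  [2] return_home on (suppress); wire := (1, -1)
  [3] back_away off; pass (1, -1)
  output (1, -1)

1 -1
none
1 -1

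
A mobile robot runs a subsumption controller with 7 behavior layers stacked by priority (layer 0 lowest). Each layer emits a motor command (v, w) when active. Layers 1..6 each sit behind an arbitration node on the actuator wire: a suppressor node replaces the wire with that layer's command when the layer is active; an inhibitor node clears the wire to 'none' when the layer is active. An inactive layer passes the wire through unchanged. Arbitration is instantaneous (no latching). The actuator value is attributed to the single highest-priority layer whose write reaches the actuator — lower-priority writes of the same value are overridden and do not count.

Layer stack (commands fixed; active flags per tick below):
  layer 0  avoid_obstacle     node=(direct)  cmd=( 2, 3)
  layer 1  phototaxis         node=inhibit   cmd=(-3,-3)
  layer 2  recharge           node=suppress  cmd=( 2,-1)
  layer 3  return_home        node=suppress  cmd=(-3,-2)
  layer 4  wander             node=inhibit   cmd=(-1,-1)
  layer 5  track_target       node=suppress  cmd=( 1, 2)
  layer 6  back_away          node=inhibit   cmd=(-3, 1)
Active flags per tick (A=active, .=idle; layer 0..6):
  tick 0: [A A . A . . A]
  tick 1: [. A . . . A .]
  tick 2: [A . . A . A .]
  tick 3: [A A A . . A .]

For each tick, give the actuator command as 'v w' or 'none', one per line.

tick 0:
  [0] avoid_obstacle on; wire := (2, 3)
  [1] phototaxis on (inhibit); wire := none
  [2] recharge off; pass none
  [3] return_home on (suppress); wire := (-3, -2)
  [4] wander off; pass (-3, -2)
  [5] track_target off; pass (-3, -2)
  [6] back_away on (inhibit); wire := none
  output none
tick 1:
  [0] avoid_obstacle off; wire := none
  [1] phototaxis on (inhibit); wire := none
  [2] recharge off; pass none
  [3] return_home off; pass none
  [4] wander off; pass none
  [5] track_target on (suppress); wire := (1, 2)
  [6] back_away off; pass (1, 2)
  output (1, 2)
tick 2:
  [0] avoid_obstacle on; wire := (2, 3)
  [1] phototaxis off; pass (2, 3)
  [2] recharge off; pass (2, 3)
  [3] return_home on (suppress); wire := (-3, -2)
  [4] wander off; pass (-3, -2)
  [5] track_target on (suppress); wire := (1, 2)
  [6] back_away off; pass (1, 2)
  output (1, 2)
tick 3:
  [0] avoid_obstacle on; wire := (2, 3)
  [1] phototaxis on (inhibit); wire := none
  [2] recharge on (suppress); wire := (2, -1)
  [3] return_home off; pass (2, -1)
  [4] wander off; pass (2, -1)
  [5] track_target on (suppress); wire := (1, 2)
  [6] back_away off; pass (1, 2)
  output (1, 2)

none
1 2
1 2
1 2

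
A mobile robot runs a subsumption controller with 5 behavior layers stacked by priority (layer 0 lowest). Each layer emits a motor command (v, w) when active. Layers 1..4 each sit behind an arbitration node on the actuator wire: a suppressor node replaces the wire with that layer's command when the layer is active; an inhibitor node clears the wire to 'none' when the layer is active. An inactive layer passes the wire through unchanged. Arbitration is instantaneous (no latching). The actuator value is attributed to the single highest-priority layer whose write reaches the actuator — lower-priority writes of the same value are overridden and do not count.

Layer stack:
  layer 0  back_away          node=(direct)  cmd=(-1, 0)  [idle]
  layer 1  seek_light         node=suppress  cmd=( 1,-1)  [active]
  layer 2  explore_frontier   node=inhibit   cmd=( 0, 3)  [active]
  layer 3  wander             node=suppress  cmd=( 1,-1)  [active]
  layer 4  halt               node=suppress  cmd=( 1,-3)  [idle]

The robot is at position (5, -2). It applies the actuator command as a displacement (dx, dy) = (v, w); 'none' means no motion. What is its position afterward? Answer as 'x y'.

6 -3

layer 0 (back_away) idle — none
layer 1 (seek_light) active — suppresses: (1, -1)
layer 2 (explore_frontier) active — inhibits: none
layer 3 (wander) active — suppresses: (1, -1)
layer 4 (halt) idle — unchanged: (1, -1)
→ actuator (1, -1)
position: (5, -2) + (1, -1) = (6, -3)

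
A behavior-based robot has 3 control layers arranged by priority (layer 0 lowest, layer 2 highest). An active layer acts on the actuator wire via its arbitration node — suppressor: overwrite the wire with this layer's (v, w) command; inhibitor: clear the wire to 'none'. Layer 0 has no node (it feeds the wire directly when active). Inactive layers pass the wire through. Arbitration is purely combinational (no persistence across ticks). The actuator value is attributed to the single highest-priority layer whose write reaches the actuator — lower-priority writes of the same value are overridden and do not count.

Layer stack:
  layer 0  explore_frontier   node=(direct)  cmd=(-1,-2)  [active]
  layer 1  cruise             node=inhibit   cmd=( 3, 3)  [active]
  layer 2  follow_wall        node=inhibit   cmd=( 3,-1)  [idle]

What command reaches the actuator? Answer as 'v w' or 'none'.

none

L0 explore_frontier: active, feeds wire = (-1, -2)
L1 cruise: active, inhibitor → wire = none
L2 follow_wall: idle → wire stays none
actuator = none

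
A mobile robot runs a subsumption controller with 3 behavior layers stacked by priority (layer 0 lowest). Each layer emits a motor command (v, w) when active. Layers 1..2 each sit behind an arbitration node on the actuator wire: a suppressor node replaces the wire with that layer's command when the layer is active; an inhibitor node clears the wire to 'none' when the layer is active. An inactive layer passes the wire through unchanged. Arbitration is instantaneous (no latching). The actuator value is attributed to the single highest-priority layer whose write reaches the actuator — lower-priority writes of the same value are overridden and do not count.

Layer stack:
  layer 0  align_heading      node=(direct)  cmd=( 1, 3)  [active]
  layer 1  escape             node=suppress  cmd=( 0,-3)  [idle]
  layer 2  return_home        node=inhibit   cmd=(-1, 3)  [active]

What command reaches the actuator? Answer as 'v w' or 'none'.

[0] align_heading on; wire := (1, 3)
[1] escape off; pass (1, 3)
[2] return_home on (inhibit); wire := none
output none

none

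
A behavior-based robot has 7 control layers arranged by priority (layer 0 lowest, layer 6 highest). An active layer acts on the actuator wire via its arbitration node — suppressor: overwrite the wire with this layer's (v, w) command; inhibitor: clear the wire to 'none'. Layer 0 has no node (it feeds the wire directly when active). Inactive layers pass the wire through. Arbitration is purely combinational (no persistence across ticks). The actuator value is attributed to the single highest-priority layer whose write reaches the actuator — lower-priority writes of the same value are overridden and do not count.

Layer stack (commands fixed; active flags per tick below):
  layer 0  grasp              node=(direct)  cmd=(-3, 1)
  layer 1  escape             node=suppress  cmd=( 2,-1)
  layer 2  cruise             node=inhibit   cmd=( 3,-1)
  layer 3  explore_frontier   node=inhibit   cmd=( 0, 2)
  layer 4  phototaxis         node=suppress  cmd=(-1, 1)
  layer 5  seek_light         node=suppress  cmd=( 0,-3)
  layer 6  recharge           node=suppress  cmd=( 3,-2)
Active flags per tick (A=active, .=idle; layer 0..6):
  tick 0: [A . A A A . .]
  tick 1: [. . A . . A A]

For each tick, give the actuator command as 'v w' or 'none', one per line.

tick 0:
  [0] grasp on; wire := (-3, 1)
  [1] escape off; pass (-3, 1)
  [2] cruise on (inhibit); wire := none
  [3] explore_frontier on (inhibit); wire := none
  [4] phototaxis on (suppress); wire := (-1, 1)
  [5] seek_light off; pass (-1, 1)
  [6] recharge off; pass (-1, 1)
  output (-1, 1)
tick 1:
  [0] grasp off; wire := none
  [1] escape off; pass none
  [2] cruise on (inhibit); wire := none
  [3] explore_frontier off; pass none
  [4] phototaxis off; pass none
  [5] seek_light on (suppress); wire := (0, -3)
  [6] recharge on (suppress); wire := (3, -2)
  output (3, -2)

-1 1
3 -2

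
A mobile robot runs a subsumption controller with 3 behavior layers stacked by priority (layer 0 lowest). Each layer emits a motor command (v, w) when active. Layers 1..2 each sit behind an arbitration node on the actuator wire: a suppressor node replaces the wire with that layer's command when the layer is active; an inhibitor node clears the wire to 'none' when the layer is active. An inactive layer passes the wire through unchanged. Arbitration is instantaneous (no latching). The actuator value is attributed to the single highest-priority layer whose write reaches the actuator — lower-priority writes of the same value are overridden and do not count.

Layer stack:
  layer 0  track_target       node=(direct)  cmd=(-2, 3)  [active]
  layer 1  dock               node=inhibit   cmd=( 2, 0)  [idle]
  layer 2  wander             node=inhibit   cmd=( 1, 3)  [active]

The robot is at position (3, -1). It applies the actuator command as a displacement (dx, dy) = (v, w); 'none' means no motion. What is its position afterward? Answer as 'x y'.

3 -1

[0] track_target on; wire := (-2, 3)
[1] dock off; pass (-2, 3)
[2] wander on (inhibit); wire := none
output none
position: (3, -1) + none = (3, -1)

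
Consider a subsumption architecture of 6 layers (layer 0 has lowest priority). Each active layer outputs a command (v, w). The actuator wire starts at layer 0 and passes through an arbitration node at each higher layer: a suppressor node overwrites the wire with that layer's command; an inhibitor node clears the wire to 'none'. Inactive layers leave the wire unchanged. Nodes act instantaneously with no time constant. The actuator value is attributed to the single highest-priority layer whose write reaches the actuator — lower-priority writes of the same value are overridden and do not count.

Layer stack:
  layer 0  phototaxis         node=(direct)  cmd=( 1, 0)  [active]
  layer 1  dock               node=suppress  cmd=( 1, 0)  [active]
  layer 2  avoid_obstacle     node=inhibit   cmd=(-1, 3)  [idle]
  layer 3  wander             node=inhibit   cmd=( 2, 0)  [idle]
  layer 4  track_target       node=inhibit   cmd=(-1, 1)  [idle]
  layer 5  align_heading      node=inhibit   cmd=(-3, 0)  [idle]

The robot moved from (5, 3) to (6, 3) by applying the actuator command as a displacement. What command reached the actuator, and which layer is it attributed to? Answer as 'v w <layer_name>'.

1 0 dock

displacement = (6, 3) − (5, 3) = (1, 0)
L0 phototaxis: active, feeds wire = (1, 0)
L1 dock: active, suppressor → wire = (1, 0)
L2 avoid_obstacle: idle → wire stays (1, 0)
L3 wander: idle → wire stays (1, 0)
L4 track_target: idle → wire stays (1, 0)
L5 align_heading: idle → wire stays (1, 0)
actuator = (1, 0) — from layer 1 (dock)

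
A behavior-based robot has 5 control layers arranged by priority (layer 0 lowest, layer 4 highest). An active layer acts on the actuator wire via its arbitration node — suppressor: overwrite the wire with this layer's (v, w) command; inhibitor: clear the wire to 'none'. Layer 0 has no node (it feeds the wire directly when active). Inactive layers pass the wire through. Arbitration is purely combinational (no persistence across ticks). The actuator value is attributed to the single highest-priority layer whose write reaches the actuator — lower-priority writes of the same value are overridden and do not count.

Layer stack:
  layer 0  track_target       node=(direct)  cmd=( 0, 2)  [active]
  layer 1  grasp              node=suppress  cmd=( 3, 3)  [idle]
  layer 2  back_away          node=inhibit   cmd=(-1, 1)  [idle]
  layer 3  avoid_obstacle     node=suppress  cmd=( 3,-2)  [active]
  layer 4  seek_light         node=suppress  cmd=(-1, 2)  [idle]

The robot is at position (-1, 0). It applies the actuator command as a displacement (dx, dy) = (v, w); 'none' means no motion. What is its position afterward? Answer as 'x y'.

2 -2

[0] track_target on; wire := (0, 2)
[1] grasp off; pass (0, 2)
[2] back_away off; pass (0, 2)
[3] avoid_obstacle on (suppress); wire := (3, -2)
[4] seek_light off; pass (3, -2)
output (3, -2)
position: (-1, 0) + (3, -2) = (2, -2)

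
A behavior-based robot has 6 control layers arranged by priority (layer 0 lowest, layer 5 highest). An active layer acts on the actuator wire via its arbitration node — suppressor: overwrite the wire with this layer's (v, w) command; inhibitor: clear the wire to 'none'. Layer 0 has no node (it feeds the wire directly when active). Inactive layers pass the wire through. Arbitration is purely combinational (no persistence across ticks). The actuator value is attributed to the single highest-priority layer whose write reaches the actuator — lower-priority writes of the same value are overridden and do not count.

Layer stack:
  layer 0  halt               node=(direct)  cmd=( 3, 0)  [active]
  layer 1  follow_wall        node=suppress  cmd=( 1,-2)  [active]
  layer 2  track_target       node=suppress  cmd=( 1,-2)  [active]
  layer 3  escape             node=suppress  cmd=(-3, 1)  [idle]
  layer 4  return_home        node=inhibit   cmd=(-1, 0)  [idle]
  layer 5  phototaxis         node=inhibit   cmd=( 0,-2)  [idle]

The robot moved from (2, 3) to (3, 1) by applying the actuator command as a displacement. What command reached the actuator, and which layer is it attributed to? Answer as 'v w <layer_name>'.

1 -2 track_target

displacement = (3, 1) − (2, 3) = (1, -2)
L0 halt: active, feeds wire = (3, 0)
L1 follow_wall: active, suppressor → wire = (1, -2)
L2 track_target: active, suppressor → wire = (1, -2)
L3 escape: idle → wire stays (1, -2)
L4 return_home: idle → wire stays (1, -2)
L5 phototaxis: idle → wire stays (1, -2)
actuator = (1, -2) — from layer 2 (track_target)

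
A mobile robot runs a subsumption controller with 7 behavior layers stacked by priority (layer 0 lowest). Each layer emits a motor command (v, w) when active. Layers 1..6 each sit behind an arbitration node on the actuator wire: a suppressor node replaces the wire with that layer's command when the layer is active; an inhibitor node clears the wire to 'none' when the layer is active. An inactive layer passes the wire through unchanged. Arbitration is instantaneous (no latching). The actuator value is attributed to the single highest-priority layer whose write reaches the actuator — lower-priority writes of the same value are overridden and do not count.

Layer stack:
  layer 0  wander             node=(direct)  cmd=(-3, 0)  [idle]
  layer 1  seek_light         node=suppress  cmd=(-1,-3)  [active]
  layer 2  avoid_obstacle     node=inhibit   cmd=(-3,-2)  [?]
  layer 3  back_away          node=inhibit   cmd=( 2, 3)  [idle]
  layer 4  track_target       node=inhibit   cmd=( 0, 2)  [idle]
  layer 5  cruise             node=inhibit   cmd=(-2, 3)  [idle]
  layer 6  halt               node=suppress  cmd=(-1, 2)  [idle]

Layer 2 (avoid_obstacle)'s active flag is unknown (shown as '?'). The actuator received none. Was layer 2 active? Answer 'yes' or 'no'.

yes

If layer 2 is active=yes:
  actuator would be none
If layer 2 is active=no:
  actuator would be (-1, -3)
Observed none, so layer 2 was active.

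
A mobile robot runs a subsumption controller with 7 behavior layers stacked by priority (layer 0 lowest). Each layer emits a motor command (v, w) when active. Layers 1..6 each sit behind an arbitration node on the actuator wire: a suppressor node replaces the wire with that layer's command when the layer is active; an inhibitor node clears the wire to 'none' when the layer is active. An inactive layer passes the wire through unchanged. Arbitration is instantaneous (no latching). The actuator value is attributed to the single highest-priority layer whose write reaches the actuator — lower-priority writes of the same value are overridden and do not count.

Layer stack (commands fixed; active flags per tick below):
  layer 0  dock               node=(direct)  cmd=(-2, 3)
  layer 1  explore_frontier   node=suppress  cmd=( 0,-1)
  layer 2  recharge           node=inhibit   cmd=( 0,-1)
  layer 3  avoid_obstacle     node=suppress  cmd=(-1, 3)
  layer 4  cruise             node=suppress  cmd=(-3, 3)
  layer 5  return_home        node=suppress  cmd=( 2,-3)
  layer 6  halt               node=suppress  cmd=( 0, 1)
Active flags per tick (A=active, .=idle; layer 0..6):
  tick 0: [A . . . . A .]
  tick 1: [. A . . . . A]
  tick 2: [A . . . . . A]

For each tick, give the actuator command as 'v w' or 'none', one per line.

2 -3
0 1
0 1

tick 0:
  layer 0 (dock) active — direct: (-2, 3)
  layer 1 (explore_frontier) idle — unchanged: (-2, 3)
  layer 2 (recharge) idle — unchanged: (-2, 3)
  layer 3 (avoid_obstacle) idle — unchanged: (-2, 3)
  layer 4 (cruise) idle — unchanged: (-2, 3)
  layer 5 (return_home) active — suppresses: (2, -3)
  layer 6 (halt) idle — unchanged: (2, -3)
  → actuator (2, -3)
tick 1:
  layer 0 (dock) idle — none
  layer 1 (explore_frontier) active — suppresses: (0, -1)
  layer 2 (recharge) idle — unchanged: (0, -1)
  layer 3 (avoid_obstacle) idle — unchanged: (0, -1)
  layer 4 (cruise) idle — unchanged: (0, -1)
  layer 5 (return_home) idle — unchanged: (0, -1)
  layer 6 (halt) active — suppresses: (0, 1)
  → actuator (0, 1)
tick 2:
  layer 0 (dock) active — direct: (-2, 3)
  layer 1 (explore_frontier) idle — unchanged: (-2, 3)
  layer 2 (recharge) idle — unchanged: (-2, 3)
  layer 3 (avoid_obstacle) idle — unchanged: (-2, 3)
  layer 4 (cruise) idle — unchanged: (-2, 3)
  layer 5 (return_home) idle — unchanged: (-2, 3)
  layer 6 (halt) active — suppresses: (0, 1)
  → actuator (0, 1)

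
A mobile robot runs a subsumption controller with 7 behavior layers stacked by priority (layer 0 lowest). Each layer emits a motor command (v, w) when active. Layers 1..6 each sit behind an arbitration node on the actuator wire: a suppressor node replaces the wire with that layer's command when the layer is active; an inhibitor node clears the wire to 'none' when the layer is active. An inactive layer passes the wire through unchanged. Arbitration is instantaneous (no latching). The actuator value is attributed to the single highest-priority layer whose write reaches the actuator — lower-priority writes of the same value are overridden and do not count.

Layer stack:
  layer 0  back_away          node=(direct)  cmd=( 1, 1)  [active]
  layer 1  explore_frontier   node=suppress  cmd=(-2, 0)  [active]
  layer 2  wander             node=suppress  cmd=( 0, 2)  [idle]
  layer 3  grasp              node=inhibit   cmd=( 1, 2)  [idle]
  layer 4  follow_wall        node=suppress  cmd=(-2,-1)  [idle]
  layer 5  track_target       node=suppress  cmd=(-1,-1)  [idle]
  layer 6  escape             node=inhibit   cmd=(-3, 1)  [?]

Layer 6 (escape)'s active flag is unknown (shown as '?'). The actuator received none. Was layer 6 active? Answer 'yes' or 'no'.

yes

If layer 6 is active=yes:
  actuator would be none
If layer 6 is active=no:
  actuator would be (-2, 0)
Observed none, so layer 6 was active.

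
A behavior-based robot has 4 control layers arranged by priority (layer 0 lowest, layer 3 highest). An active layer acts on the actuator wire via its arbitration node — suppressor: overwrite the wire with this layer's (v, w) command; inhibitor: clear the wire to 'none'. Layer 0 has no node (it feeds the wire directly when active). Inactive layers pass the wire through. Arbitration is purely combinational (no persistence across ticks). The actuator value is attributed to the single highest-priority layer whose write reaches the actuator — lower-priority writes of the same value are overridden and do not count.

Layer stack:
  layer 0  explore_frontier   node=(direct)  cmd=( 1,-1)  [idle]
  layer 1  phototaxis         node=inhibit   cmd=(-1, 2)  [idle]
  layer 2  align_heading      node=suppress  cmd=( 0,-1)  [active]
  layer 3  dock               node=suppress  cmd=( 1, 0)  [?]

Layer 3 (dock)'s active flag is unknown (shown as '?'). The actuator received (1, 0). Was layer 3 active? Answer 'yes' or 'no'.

yes

If layer 3 is active=yes:
  actuator would be (1, 0)
If layer 3 is active=no:
  actuator would be (0, -1)
Observed (1, 0), so layer 3 was active.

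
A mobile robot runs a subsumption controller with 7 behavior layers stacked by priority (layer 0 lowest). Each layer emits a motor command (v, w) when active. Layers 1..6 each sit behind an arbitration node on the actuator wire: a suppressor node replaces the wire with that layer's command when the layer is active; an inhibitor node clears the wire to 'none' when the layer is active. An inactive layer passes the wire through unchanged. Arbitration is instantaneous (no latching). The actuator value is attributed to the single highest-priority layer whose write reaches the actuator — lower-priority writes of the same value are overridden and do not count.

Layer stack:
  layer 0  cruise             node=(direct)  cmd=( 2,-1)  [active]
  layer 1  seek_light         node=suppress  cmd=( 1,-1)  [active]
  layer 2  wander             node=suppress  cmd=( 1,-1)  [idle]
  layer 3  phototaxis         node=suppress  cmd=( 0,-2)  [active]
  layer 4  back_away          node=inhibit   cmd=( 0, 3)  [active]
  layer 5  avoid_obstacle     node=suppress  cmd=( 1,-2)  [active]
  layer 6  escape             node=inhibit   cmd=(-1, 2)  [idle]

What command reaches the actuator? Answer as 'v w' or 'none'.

1 -2

[0] cruise on; wire := (2, -1)
[1] seek_light on (suppress); wire := (1, -1)
[2] wander off; pass (1, -1)
[3] phototaxis on (suppress); wire := (0, -2)
[4] back_away on (inhibit); wire := none
[5] avoid_obstacle on (suppress); wire := (1, -2)
[6] escape off; pass (1, -2)
output (1, -2)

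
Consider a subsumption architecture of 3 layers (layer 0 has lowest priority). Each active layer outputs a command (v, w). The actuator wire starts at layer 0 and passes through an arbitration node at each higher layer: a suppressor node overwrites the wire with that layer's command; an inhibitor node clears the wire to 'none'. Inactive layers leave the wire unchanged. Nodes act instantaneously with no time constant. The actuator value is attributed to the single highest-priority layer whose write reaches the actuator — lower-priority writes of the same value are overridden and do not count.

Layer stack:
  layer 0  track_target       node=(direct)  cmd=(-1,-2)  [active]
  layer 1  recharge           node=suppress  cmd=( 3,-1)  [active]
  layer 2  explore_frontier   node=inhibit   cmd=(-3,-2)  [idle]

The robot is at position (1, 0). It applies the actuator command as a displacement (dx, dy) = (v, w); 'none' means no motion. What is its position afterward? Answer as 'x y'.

4 -1

L0 track_target: active, feeds wire = (-1, -2)
L1 recharge: active, suppressor → wire = (3, -1)
L2 explore_frontier: idle → wire stays (3, -1)
actuator = (3, -1)
position: (1, 0) + (3, -1) = (4, -1)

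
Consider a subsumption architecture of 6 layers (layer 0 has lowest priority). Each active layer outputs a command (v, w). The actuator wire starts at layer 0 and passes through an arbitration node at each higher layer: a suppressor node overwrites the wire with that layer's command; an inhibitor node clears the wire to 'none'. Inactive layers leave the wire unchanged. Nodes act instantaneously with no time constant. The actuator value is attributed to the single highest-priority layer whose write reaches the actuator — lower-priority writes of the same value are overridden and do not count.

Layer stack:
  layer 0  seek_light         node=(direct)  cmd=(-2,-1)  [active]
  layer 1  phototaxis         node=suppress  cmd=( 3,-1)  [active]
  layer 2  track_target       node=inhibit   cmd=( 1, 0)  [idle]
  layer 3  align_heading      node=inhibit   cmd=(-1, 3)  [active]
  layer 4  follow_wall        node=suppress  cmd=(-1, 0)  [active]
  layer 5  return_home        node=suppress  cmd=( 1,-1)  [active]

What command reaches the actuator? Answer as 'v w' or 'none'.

1 -1

layer 0 (seek_light) active — direct: (-2, -1)
layer 1 (phototaxis) active — suppresses: (3, -1)
layer 2 (track_target) idle — unchanged: (3, -1)
layer 3 (align_heading) active — inhibits: none
layer 4 (follow_wall) active — suppresses: (-1, 0)
layer 5 (return_home) active — suppresses: (1, -1)
→ actuator (1, -1)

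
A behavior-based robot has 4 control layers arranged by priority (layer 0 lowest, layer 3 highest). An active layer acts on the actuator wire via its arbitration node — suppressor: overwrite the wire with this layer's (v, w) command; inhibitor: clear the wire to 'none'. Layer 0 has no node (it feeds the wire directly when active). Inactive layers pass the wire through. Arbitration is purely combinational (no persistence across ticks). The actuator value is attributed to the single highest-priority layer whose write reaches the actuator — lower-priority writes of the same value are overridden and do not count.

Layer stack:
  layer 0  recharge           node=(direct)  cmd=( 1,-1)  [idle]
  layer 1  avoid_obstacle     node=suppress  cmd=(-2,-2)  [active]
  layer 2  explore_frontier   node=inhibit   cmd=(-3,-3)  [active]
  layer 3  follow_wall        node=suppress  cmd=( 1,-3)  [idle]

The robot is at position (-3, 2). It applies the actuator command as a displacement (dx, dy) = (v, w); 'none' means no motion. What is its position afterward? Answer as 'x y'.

-3 2

[0] recharge off; wire := none
[1] avoid_obstacle on (suppress); wire := (-2, -2)
[2] explore_frontier on (inhibit); wire := none
[3] follow_wall off; pass none
output none
position: (-3, 2) + none = (-3, 2)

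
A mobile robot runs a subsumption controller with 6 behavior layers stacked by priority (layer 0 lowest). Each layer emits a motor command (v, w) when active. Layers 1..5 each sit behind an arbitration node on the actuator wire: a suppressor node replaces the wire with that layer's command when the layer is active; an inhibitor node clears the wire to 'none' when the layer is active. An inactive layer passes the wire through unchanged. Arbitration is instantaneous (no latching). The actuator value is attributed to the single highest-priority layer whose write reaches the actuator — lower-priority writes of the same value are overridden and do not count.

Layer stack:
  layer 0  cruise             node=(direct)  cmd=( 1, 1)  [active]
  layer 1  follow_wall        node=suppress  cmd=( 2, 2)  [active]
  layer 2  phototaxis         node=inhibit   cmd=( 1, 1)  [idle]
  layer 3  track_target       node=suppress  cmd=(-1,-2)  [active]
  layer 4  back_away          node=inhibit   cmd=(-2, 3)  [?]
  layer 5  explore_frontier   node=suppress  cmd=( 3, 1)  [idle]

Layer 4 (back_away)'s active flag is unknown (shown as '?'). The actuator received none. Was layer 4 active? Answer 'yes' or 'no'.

If layer 4 is active=yes:
  actuator would be none
If layer 4 is active=no:
  actuator would be (-1, -2)
Observed none, so layer 4 was active.

yes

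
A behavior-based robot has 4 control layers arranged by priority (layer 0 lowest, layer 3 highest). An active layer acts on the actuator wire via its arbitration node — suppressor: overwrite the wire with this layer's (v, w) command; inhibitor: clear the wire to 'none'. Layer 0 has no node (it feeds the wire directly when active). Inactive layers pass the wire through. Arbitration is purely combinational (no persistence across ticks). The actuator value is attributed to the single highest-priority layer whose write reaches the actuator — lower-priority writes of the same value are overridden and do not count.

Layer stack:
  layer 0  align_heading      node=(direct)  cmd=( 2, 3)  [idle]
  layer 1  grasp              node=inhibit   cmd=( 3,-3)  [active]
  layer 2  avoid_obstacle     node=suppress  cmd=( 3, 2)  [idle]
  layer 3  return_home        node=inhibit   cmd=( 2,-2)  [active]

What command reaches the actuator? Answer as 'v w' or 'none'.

none

L0 align_heading: idle → wire = none
L1 grasp: active, inhibitor → wire = none
L2 avoid_obstacle: idle → wire stays none
L3 return_home: active, inhibitor → wire = none
actuator = none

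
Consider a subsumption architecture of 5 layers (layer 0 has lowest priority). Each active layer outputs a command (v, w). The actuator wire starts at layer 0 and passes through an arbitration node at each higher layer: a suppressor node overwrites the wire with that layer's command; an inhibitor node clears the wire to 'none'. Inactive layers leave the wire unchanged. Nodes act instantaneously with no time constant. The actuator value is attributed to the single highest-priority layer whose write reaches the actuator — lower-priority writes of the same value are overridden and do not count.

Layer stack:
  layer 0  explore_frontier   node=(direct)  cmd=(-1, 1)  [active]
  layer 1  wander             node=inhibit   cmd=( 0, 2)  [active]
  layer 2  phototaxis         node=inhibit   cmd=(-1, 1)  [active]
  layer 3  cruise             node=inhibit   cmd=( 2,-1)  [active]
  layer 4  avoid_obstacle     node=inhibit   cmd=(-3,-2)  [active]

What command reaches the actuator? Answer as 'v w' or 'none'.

none

L0 explore_frontier: active, feeds wire = (-1, 1)
L1 wander: active, inhibitor → wire = none
L2 phototaxis: active, inhibitor → wire = none
L3 cruise: active, inhibitor → wire = none
L4 avoid_obstacle: active, inhibitor → wire = none
actuator = none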